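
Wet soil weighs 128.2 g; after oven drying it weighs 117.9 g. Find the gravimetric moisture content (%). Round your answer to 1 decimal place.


Step 1: Water mass = wet - dry = 128.2 - 117.9 = 10.3 g
Step 2: w = 100 * water mass / dry mass
Step 3: w = 100 * 10.3 / 117.9 = 8.7%

8.7


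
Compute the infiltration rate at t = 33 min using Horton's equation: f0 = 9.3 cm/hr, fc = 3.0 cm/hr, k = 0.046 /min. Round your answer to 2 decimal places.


Step 1: f = fc + (f0 - fc) * exp(-k * t)
Step 2: exp(-0.046 * 33) = 0.21915
Step 3: f = 3.0 + (9.3 - 3.0) * 0.21915
Step 4: f = 3.0 + 6.3 * 0.21915
Step 5: f = 4.38 cm/hr

4.38


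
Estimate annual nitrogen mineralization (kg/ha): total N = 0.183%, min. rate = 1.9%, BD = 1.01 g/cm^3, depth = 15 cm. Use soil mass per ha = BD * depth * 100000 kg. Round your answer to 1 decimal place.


Step 1: Soil mass per ha = BD * depth * 100000 = 1.01 * 15 * 100000 = 1515000 kg
Step 2: Total N pool = soil mass * N%/100 = 1515000 * 0.183/100 = 2772.45 kg/ha
Step 3: N mineralized = N pool * rate%/100 = 2772.45 * 1.9/100 = 52.7 kg/ha/yr

52.7


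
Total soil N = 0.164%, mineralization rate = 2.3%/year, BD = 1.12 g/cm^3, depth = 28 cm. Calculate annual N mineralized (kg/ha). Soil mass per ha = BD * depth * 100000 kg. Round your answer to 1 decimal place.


Step 1: Soil mass per ha = BD * depth * 100000 = 1.12 * 28 * 100000 = 3136000 kg
Step 2: Total N pool = soil mass * N%/100 = 3136000 * 0.164/100 = 5143.04 kg/ha
Step 3: N mineralized = N pool * rate%/100 = 5143.04 * 2.3/100 = 118.3 kg/ha/yr

118.3


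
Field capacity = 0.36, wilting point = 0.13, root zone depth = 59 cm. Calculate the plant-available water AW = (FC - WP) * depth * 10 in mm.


Step 1: Available water = (FC - WP) * depth * 10
Step 2: AW = (0.36 - 0.13) * 59 * 10
Step 3: AW = 0.23 * 59 * 10
Step 4: AW = 135.7 mm

135.7


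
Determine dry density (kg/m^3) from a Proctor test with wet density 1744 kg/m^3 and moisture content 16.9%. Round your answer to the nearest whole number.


Step 1: Dry density = wet density / (1 + w/100)
Step 2: Dry density = 1744 / (1 + 16.9/100)
Step 3: Dry density = 1744 / 1.169
Step 4: Dry density = 1492 kg/m^3

1492


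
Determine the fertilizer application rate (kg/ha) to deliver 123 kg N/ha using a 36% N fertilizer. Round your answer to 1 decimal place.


Step 1: Fertilizer rate = target N / (N content / 100)
Step 2: Rate = 123 / (36 / 100)
Step 3: Rate = 123 / 0.36
Step 4: Rate = 341.7 kg/ha

341.7


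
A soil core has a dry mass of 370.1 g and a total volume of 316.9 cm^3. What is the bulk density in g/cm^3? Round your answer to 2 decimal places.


Step 1: Identify the formula: BD = dry mass / volume
Step 2: Substitute values: BD = 370.1 / 316.9
Step 3: BD = 1.17 g/cm^3

1.17


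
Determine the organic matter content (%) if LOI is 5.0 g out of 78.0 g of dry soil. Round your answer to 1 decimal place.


Step 1: OM% = 100 * LOI / sample mass
Step 2: OM = 100 * 5.0 / 78.0
Step 3: OM = 6.4%

6.4


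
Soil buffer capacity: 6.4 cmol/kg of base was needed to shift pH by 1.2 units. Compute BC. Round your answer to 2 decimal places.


Step 1: BC = change in base / change in pH
Step 2: BC = 6.4 / 1.2
Step 3: BC = 5.33 cmol/(kg*pH unit)

5.33


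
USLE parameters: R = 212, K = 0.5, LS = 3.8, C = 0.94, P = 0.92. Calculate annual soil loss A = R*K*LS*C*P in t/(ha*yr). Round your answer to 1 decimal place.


Step 1: A = R * K * LS * C * P
Step 2: R * K = 212 * 0.5 = 106.0
Step 3: (R*K) * LS = 106.0 * 3.8 = 402.8
Step 4: * C * P = 402.8 * 0.94 * 0.92 = 348.3
Step 5: A = 348.3 t/(ha*yr)

348.3


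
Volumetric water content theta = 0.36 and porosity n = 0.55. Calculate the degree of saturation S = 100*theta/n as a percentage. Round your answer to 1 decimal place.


Step 1: S = 100 * theta_v / n
Step 2: S = 100 * 0.36 / 0.55
Step 3: S = 65.5%

65.5


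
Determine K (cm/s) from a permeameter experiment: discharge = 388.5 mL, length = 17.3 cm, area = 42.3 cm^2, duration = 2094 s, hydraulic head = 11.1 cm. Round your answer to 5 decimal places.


Step 1: K = Q * L / (A * t * h)
Step 2: Numerator = 388.5 * 17.3 = 6721.05
Step 3: Denominator = 42.3 * 2094 * 11.1 = 983195.82
Step 4: K = 6721.05 / 983195.82 = 0.00684 cm/s

0.00684


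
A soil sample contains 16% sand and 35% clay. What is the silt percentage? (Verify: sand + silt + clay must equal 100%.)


Step 1: sand + silt + clay = 100%
Step 2: silt = 100 - sand - clay
Step 3: silt = 100 - 16 - 35
Step 4: silt = 49%

49


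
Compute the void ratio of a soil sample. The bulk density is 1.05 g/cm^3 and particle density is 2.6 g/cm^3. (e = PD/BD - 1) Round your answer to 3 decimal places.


Step 1: e = PD / BD - 1
Step 2: e = 2.6 / 1.05 - 1
Step 3: e = 2.47619 - 1
Step 4: e = 1.476

1.476


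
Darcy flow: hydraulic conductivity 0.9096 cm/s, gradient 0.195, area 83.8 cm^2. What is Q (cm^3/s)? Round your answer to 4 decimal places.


Step 1: Apply Darcy's law: Q = K * i * A
Step 2: Q = 0.9096 * 0.195 * 83.8
Step 3: Q = 14.8638 cm^3/s

14.8638


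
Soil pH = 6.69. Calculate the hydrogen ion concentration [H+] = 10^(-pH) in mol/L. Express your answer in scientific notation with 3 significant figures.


Step 1: [H+] = 10^(-pH)
Step 2: [H+] = 10^(-6.69)
Step 3: [H+] = 2.04e-07 mol/L

2.04e-07


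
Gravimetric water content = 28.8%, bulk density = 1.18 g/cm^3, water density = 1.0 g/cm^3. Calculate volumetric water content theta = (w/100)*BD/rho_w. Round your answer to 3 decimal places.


Step 1: theta = (w / 100) * BD / rho_w
Step 2: theta = (28.8 / 100) * 1.18 / 1.0
Step 3: theta = 0.288 * 1.18
Step 4: theta = 0.34

0.34


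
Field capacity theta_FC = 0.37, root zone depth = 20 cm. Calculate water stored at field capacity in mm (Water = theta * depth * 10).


Step 1: Water (mm) = theta_FC * depth (cm) * 10
Step 2: Water = 0.37 * 20 * 10
Step 3: Water = 74.0 mm

74.0


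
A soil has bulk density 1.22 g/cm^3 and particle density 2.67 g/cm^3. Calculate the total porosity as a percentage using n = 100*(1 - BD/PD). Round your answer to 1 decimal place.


Step 1: Formula: n = 100 * (1 - BD / PD)
Step 2: n = 100 * (1 - 1.22 / 2.67)
Step 3: n = 100 * (1 - 0.45693)
Step 4: n = 54.3%

54.3


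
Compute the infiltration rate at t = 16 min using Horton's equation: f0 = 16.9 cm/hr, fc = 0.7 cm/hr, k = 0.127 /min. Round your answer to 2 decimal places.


Step 1: f = fc + (f0 - fc) * exp(-k * t)
Step 2: exp(-0.127 * 16) = 0.131073
Step 3: f = 0.7 + (16.9 - 0.7) * 0.131073
Step 4: f = 0.7 + 16.2 * 0.131073
Step 5: f = 2.82 cm/hr

2.82


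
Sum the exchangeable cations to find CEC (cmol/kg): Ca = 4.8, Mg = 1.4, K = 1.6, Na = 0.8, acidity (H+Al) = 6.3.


Step 1: CEC = Ca + Mg + K + Na + (H+Al)
Step 2: CEC = 4.8 + 1.4 + 1.6 + 0.8 + 6.3
Step 3: CEC = 14.9 cmol/kg

14.9


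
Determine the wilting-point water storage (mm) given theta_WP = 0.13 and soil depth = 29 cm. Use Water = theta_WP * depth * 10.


Step 1: Water (mm) = theta_WP * depth * 10
Step 2: Water = 0.13 * 29 * 10
Step 3: Water = 37.7 mm

37.7


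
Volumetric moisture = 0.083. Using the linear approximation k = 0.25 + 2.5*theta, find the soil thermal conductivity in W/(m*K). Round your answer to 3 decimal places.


Step 1: k = 0.25 + 2.5 * theta
Step 2: k = 0.25 + 2.5 * 0.083
Step 3: k = 0.25 + 0.208
Step 4: k = 0.458 W/(m*K)

0.458


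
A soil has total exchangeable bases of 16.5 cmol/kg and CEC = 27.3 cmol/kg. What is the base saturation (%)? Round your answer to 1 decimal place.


Step 1: BS = 100 * (sum of bases) / CEC
Step 2: BS = 100 * 16.5 / 27.3
Step 3: BS = 60.4%

60.4


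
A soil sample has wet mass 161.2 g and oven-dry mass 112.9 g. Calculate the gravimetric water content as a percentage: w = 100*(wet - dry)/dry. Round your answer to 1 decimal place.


Step 1: Water mass = wet - dry = 161.2 - 112.9 = 48.3 g
Step 2: w = 100 * water mass / dry mass
Step 3: w = 100 * 48.3 / 112.9 = 42.8%

42.8


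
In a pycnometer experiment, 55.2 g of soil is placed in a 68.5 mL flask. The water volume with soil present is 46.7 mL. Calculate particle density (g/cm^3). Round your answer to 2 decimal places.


Step 1: Volume of solids = flask volume - water volume with soil
Step 2: V_solids = 68.5 - 46.7 = 21.8 mL
Step 3: Particle density = mass / V_solids = 55.2 / 21.8 = 2.53 g/cm^3

2.53


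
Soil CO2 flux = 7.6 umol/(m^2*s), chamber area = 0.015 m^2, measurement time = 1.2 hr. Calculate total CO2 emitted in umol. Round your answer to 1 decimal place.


Step 1: Convert time to seconds: 1.2 hr * 3600 = 4320.0 s
Step 2: Total = flux * area * time_s
Step 3: Total = 7.6 * 0.015 * 4320.0
Step 4: Total = 492.5 umol

492.5


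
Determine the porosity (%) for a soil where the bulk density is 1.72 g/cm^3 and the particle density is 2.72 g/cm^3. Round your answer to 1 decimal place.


Step 1: Formula: n = 100 * (1 - BD / PD)
Step 2: n = 100 * (1 - 1.72 / 2.72)
Step 3: n = 100 * (1 - 0.63235)
Step 4: n = 36.8%

36.8


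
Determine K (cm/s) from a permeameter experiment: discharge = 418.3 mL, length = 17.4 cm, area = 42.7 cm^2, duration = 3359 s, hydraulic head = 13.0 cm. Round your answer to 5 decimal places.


Step 1: K = Q * L / (A * t * h)
Step 2: Numerator = 418.3 * 17.4 = 7278.42
Step 3: Denominator = 42.7 * 3359 * 13.0 = 1864580.9
Step 4: K = 7278.42 / 1864580.9 = 0.0039 cm/s

0.0039


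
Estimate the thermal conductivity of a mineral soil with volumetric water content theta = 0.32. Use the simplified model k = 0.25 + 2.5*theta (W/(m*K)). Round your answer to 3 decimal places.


Step 1: k = 0.25 + 2.5 * theta
Step 2: k = 0.25 + 2.5 * 0.32
Step 3: k = 0.25 + 0.8
Step 4: k = 1.05 W/(m*K)

1.05


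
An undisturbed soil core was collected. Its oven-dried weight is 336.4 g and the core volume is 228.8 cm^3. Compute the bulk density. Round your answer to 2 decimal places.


Step 1: Identify the formula: BD = dry mass / volume
Step 2: Substitute values: BD = 336.4 / 228.8
Step 3: BD = 1.47 g/cm^3

1.47


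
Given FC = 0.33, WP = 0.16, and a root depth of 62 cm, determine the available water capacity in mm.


Step 1: Available water = (FC - WP) * depth * 10
Step 2: AW = (0.33 - 0.16) * 62 * 10
Step 3: AW = 0.17 * 62 * 10
Step 4: AW = 105.4 mm

105.4


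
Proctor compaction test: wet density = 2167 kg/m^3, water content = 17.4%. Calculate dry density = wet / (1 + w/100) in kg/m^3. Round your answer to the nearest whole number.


Step 1: Dry density = wet density / (1 + w/100)
Step 2: Dry density = 2167 / (1 + 17.4/100)
Step 3: Dry density = 2167 / 1.174
Step 4: Dry density = 1846 kg/m^3

1846


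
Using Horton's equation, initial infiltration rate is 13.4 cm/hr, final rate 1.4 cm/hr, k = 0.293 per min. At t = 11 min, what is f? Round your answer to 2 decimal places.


Step 1: f = fc + (f0 - fc) * exp(-k * t)
Step 2: exp(-0.293 * 11) = 0.039835
Step 3: f = 1.4 + (13.4 - 1.4) * 0.039835
Step 4: f = 1.4 + 12.0 * 0.039835
Step 5: f = 1.88 cm/hr

1.88


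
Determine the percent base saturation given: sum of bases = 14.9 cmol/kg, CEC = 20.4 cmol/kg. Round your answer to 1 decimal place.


Step 1: BS = 100 * (sum of bases) / CEC
Step 2: BS = 100 * 14.9 / 20.4
Step 3: BS = 73.0%

73.0


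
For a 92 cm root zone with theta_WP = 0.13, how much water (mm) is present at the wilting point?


Step 1: Water (mm) = theta_WP * depth * 10
Step 2: Water = 0.13 * 92 * 10
Step 3: Water = 119.6 mm

119.6


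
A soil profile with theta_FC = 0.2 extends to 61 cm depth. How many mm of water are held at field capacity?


Step 1: Water (mm) = theta_FC * depth (cm) * 10
Step 2: Water = 0.2 * 61 * 10
Step 3: Water = 122.0 mm

122.0


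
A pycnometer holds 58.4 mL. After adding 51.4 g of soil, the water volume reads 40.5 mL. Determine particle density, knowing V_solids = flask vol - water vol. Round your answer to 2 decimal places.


Step 1: Volume of solids = flask volume - water volume with soil
Step 2: V_solids = 58.4 - 40.5 = 17.9 mL
Step 3: Particle density = mass / V_solids = 51.4 / 17.9 = 2.87 g/cm^3

2.87


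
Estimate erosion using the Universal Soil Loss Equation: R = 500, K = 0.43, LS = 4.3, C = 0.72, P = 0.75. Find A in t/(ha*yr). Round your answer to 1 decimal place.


Step 1: A = R * K * LS * C * P
Step 2: R * K = 500 * 0.43 = 215.0
Step 3: (R*K) * LS = 215.0 * 4.3 = 924.5
Step 4: * C * P = 924.5 * 0.72 * 0.75 = 499.2
Step 5: A = 499.2 t/(ha*yr)

499.2


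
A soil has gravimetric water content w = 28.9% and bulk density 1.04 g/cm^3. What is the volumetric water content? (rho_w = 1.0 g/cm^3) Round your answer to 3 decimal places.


Step 1: theta = (w / 100) * BD / rho_w
Step 2: theta = (28.9 / 100) * 1.04 / 1.0
Step 3: theta = 0.289 * 1.04
Step 4: theta = 0.301

0.301


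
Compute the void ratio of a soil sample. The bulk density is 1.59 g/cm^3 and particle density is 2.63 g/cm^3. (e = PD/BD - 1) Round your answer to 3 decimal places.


Step 1: e = PD / BD - 1
Step 2: e = 2.63 / 1.59 - 1
Step 3: e = 1.65409 - 1
Step 4: e = 0.654

0.654


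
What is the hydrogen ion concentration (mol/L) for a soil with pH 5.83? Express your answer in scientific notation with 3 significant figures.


Step 1: [H+] = 10^(-pH)
Step 2: [H+] = 10^(-5.83)
Step 3: [H+] = 1.48e-06 mol/L

1.48e-06


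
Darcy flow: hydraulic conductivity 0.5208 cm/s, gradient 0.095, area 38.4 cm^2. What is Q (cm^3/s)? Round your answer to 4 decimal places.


Step 1: Apply Darcy's law: Q = K * i * A
Step 2: Q = 0.5208 * 0.095 * 38.4
Step 3: Q = 1.8999 cm^3/s

1.8999


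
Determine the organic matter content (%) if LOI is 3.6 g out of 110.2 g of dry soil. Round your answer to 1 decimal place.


Step 1: OM% = 100 * LOI / sample mass
Step 2: OM = 100 * 3.6 / 110.2
Step 3: OM = 3.3%

3.3


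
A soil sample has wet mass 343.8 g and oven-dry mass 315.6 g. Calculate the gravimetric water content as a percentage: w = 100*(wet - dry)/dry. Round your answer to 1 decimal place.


Step 1: Water mass = wet - dry = 343.8 - 315.6 = 28.2 g
Step 2: w = 100 * water mass / dry mass
Step 3: w = 100 * 28.2 / 315.6 = 8.9%

8.9


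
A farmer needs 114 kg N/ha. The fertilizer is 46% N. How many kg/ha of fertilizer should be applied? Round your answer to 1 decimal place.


Step 1: Fertilizer rate = target N / (N content / 100)
Step 2: Rate = 114 / (46 / 100)
Step 3: Rate = 114 / 0.46
Step 4: Rate = 247.8 kg/ha

247.8


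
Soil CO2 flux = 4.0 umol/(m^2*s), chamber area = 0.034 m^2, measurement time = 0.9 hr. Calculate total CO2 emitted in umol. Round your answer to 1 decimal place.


Step 1: Convert time to seconds: 0.9 hr * 3600 = 3240.0 s
Step 2: Total = flux * area * time_s
Step 3: Total = 4.0 * 0.034 * 3240.0
Step 4: Total = 440.6 umol

440.6


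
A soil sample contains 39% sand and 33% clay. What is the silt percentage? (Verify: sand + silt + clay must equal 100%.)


Step 1: sand + silt + clay = 100%
Step 2: silt = 100 - sand - clay
Step 3: silt = 100 - 39 - 33
Step 4: silt = 28%

28


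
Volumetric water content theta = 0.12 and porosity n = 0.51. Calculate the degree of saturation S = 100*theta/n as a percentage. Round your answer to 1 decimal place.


Step 1: S = 100 * theta_v / n
Step 2: S = 100 * 0.12 / 0.51
Step 3: S = 23.5%

23.5


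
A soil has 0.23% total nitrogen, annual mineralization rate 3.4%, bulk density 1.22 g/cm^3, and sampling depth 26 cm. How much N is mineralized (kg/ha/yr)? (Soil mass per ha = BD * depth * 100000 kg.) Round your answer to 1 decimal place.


Step 1: Soil mass per ha = BD * depth * 100000 = 1.22 * 26 * 100000 = 3172000 kg
Step 2: Total N pool = soil mass * N%/100 = 3172000 * 0.23/100 = 7295.6 kg/ha
Step 3: N mineralized = N pool * rate%/100 = 7295.6 * 3.4/100 = 248.1 kg/ha/yr

248.1


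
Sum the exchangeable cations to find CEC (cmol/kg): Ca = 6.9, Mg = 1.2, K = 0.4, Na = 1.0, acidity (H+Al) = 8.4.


Step 1: CEC = Ca + Mg + K + Na + (H+Al)
Step 2: CEC = 6.9 + 1.2 + 0.4 + 1.0 + 8.4
Step 3: CEC = 17.9 cmol/kg

17.9


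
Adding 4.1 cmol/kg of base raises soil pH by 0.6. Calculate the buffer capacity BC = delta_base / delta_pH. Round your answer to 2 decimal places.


Step 1: BC = change in base / change in pH
Step 2: BC = 4.1 / 0.6
Step 3: BC = 6.83 cmol/(kg*pH unit)

6.83


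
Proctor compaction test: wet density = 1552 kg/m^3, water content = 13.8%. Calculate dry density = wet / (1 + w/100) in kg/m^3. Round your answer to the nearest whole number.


Step 1: Dry density = wet density / (1 + w/100)
Step 2: Dry density = 1552 / (1 + 13.8/100)
Step 3: Dry density = 1552 / 1.138
Step 4: Dry density = 1364 kg/m^3

1364


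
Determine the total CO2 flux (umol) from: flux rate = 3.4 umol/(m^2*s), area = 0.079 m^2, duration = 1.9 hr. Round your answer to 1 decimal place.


Step 1: Convert time to seconds: 1.9 hr * 3600 = 6840.0 s
Step 2: Total = flux * area * time_s
Step 3: Total = 3.4 * 0.079 * 6840.0
Step 4: Total = 1837.2 umol

1837.2


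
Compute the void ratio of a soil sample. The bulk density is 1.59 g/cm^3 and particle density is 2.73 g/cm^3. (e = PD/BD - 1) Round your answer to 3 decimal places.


Step 1: e = PD / BD - 1
Step 2: e = 2.73 / 1.59 - 1
Step 3: e = 1.71698 - 1
Step 4: e = 0.717

0.717


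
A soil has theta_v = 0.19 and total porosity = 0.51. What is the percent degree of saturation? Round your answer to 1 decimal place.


Step 1: S = 100 * theta_v / n
Step 2: S = 100 * 0.19 / 0.51
Step 3: S = 37.3%

37.3


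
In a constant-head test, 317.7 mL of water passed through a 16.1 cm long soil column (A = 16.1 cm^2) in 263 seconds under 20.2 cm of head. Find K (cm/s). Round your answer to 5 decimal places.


Step 1: K = Q * L / (A * t * h)
Step 2: Numerator = 317.7 * 16.1 = 5114.97
Step 3: Denominator = 16.1 * 263 * 20.2 = 85532.86
Step 4: K = 5114.97 / 85532.86 = 0.0598 cm/s

0.0598


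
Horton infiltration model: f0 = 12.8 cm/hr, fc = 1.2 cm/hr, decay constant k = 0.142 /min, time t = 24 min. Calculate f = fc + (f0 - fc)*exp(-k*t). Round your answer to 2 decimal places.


Step 1: f = fc + (f0 - fc) * exp(-k * t)
Step 2: exp(-0.142 * 24) = 0.033107
Step 3: f = 1.2 + (12.8 - 1.2) * 0.033107
Step 4: f = 1.2 + 11.6 * 0.033107
Step 5: f = 1.58 cm/hr

1.58


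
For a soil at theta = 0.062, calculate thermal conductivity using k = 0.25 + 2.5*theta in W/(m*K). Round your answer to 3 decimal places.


Step 1: k = 0.25 + 2.5 * theta
Step 2: k = 0.25 + 2.5 * 0.062
Step 3: k = 0.25 + 0.155
Step 4: k = 0.405 W/(m*K)

0.405


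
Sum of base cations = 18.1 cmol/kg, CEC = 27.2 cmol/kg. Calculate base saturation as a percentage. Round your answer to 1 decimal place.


Step 1: BS = 100 * (sum of bases) / CEC
Step 2: BS = 100 * 18.1 / 27.2
Step 3: BS = 66.5%

66.5


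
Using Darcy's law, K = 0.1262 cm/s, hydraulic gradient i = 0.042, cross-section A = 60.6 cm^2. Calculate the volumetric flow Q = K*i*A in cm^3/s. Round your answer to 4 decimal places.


Step 1: Apply Darcy's law: Q = K * i * A
Step 2: Q = 0.1262 * 0.042 * 60.6
Step 3: Q = 0.3212 cm^3/s

0.3212


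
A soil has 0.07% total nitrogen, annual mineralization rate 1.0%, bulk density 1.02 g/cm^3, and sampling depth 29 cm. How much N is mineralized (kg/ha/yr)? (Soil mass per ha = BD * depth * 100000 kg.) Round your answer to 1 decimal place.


Step 1: Soil mass per ha = BD * depth * 100000 = 1.02 * 29 * 100000 = 2958000 kg
Step 2: Total N pool = soil mass * N%/100 = 2958000 * 0.07/100 = 2070.6 kg/ha
Step 3: N mineralized = N pool * rate%/100 = 2070.6 * 1.0/100 = 20.7 kg/ha/yr

20.7


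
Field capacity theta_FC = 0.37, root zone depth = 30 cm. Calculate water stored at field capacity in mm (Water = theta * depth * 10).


Step 1: Water (mm) = theta_FC * depth (cm) * 10
Step 2: Water = 0.37 * 30 * 10
Step 3: Water = 111.0 mm

111.0


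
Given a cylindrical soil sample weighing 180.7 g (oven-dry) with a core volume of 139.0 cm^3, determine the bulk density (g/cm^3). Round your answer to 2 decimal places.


Step 1: Identify the formula: BD = dry mass / volume
Step 2: Substitute values: BD = 180.7 / 139.0
Step 3: BD = 1.3 g/cm^3

1.3


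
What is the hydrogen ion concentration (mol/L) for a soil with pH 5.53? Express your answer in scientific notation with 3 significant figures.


Step 1: [H+] = 10^(-pH)
Step 2: [H+] = 10^(-5.53)
Step 3: [H+] = 2.95e-06 mol/L

2.95e-06


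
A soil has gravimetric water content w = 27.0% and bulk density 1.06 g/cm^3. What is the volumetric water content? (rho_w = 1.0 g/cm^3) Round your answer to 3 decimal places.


Step 1: theta = (w / 100) * BD / rho_w
Step 2: theta = (27.0 / 100) * 1.06 / 1.0
Step 3: theta = 0.27 * 1.06
Step 4: theta = 0.286

0.286


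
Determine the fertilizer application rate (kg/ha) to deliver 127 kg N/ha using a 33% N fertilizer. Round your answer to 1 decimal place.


Step 1: Fertilizer rate = target N / (N content / 100)
Step 2: Rate = 127 / (33 / 100)
Step 3: Rate = 127 / 0.33
Step 4: Rate = 384.8 kg/ha

384.8


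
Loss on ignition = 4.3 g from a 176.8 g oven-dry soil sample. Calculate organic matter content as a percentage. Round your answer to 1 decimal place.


Step 1: OM% = 100 * LOI / sample mass
Step 2: OM = 100 * 4.3 / 176.8
Step 3: OM = 2.4%

2.4


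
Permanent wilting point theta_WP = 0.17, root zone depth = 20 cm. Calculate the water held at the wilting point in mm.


Step 1: Water (mm) = theta_WP * depth * 10
Step 2: Water = 0.17 * 20 * 10
Step 3: Water = 34.0 mm

34.0


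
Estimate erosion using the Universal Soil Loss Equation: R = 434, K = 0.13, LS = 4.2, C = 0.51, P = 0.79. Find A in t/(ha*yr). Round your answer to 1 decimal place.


Step 1: A = R * K * LS * C * P
Step 2: R * K = 434 * 0.13 = 56.42
Step 3: (R*K) * LS = 56.42 * 4.2 = 236.964
Step 4: * C * P = 236.964 * 0.51 * 0.79 = 95.5
Step 5: A = 95.5 t/(ha*yr)

95.5


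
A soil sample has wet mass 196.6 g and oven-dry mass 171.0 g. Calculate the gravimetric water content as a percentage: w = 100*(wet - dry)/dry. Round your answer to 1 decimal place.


Step 1: Water mass = wet - dry = 196.6 - 171.0 = 25.6 g
Step 2: w = 100 * water mass / dry mass
Step 3: w = 100 * 25.6 / 171.0 = 15.0%

15.0


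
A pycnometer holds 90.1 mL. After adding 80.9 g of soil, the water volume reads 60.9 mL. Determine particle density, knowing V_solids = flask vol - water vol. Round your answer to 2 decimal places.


Step 1: Volume of solids = flask volume - water volume with soil
Step 2: V_solids = 90.1 - 60.9 = 29.2 mL
Step 3: Particle density = mass / V_solids = 80.9 / 29.2 = 2.77 g/cm^3

2.77


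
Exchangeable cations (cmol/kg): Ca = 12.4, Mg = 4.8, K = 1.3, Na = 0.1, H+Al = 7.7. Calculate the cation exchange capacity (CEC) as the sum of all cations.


Step 1: CEC = Ca + Mg + K + Na + (H+Al)
Step 2: CEC = 12.4 + 4.8 + 1.3 + 0.1 + 7.7
Step 3: CEC = 26.3 cmol/kg

26.3


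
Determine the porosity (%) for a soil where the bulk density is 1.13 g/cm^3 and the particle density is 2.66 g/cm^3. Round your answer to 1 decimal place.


Step 1: Formula: n = 100 * (1 - BD / PD)
Step 2: n = 100 * (1 - 1.13 / 2.66)
Step 3: n = 100 * (1 - 0.42481)
Step 4: n = 57.5%

57.5


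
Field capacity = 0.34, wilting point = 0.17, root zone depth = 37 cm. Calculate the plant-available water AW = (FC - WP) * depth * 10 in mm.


Step 1: Available water = (FC - WP) * depth * 10
Step 2: AW = (0.34 - 0.17) * 37 * 10
Step 3: AW = 0.17 * 37 * 10
Step 4: AW = 62.9 mm

62.9


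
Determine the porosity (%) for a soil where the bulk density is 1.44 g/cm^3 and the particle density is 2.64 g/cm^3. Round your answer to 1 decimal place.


Step 1: Formula: n = 100 * (1 - BD / PD)
Step 2: n = 100 * (1 - 1.44 / 2.64)
Step 3: n = 100 * (1 - 0.54545)
Step 4: n = 45.5%

45.5


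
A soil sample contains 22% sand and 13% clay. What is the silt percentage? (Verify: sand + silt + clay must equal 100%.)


Step 1: sand + silt + clay = 100%
Step 2: silt = 100 - sand - clay
Step 3: silt = 100 - 22 - 13
Step 4: silt = 65%

65


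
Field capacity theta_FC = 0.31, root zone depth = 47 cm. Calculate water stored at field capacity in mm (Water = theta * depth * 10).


Step 1: Water (mm) = theta_FC * depth (cm) * 10
Step 2: Water = 0.31 * 47 * 10
Step 3: Water = 145.7 mm

145.7


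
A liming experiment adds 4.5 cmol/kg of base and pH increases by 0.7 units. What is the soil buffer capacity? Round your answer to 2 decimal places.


Step 1: BC = change in base / change in pH
Step 2: BC = 4.5 / 0.7
Step 3: BC = 6.43 cmol/(kg*pH unit)

6.43


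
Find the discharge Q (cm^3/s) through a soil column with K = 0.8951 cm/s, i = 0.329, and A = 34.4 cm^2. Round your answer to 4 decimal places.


Step 1: Apply Darcy's law: Q = K * i * A
Step 2: Q = 0.8951 * 0.329 * 34.4
Step 3: Q = 10.1304 cm^3/s

10.1304


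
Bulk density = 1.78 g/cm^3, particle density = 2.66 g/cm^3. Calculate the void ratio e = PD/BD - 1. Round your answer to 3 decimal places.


Step 1: e = PD / BD - 1
Step 2: e = 2.66 / 1.78 - 1
Step 3: e = 1.49438 - 1
Step 4: e = 0.494

0.494


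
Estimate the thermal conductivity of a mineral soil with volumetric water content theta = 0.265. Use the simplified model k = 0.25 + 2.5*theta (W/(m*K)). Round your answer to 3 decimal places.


Step 1: k = 0.25 + 2.5 * theta
Step 2: k = 0.25 + 2.5 * 0.265
Step 3: k = 0.25 + 0.663
Step 4: k = 0.913 W/(m*K)

0.913


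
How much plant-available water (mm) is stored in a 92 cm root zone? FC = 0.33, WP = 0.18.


Step 1: Available water = (FC - WP) * depth * 10
Step 2: AW = (0.33 - 0.18) * 92 * 10
Step 3: AW = 0.15 * 92 * 10
Step 4: AW = 138.0 mm

138.0


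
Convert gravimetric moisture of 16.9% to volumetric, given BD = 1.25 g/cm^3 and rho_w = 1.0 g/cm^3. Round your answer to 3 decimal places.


Step 1: theta = (w / 100) * BD / rho_w
Step 2: theta = (16.9 / 100) * 1.25 / 1.0
Step 3: theta = 0.169 * 1.25
Step 4: theta = 0.211

0.211


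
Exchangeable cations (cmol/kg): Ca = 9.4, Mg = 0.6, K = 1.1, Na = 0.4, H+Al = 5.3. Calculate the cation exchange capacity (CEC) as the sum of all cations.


Step 1: CEC = Ca + Mg + K + Na + (H+Al)
Step 2: CEC = 9.4 + 0.6 + 1.1 + 0.4 + 5.3
Step 3: CEC = 16.8 cmol/kg

16.8


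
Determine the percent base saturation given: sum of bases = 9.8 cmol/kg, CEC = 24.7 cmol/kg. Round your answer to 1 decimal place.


Step 1: BS = 100 * (sum of bases) / CEC
Step 2: BS = 100 * 9.8 / 24.7
Step 3: BS = 39.7%

39.7


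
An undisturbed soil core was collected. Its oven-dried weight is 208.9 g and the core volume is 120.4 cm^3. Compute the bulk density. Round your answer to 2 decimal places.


Step 1: Identify the formula: BD = dry mass / volume
Step 2: Substitute values: BD = 208.9 / 120.4
Step 3: BD = 1.74 g/cm^3

1.74


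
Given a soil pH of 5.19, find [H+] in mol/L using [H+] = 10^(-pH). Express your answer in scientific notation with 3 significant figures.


Step 1: [H+] = 10^(-pH)
Step 2: [H+] = 10^(-5.19)
Step 3: [H+] = 6.46e-06 mol/L

6.46e-06


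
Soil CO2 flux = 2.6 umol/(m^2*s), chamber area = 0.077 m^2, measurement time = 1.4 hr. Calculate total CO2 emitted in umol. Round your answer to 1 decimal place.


Step 1: Convert time to seconds: 1.4 hr * 3600 = 5040.0 s
Step 2: Total = flux * area * time_s
Step 3: Total = 2.6 * 0.077 * 5040.0
Step 4: Total = 1009.0 umol

1009.0


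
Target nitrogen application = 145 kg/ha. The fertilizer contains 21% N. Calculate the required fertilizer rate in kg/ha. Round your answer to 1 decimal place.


Step 1: Fertilizer rate = target N / (N content / 100)
Step 2: Rate = 145 / (21 / 100)
Step 3: Rate = 145 / 0.21
Step 4: Rate = 690.5 kg/ha

690.5


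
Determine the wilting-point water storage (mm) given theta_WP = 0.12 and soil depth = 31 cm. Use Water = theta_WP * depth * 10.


Step 1: Water (mm) = theta_WP * depth * 10
Step 2: Water = 0.12 * 31 * 10
Step 3: Water = 37.2 mm

37.2


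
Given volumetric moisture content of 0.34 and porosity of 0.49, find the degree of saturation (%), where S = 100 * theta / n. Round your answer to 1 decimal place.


Step 1: S = 100 * theta_v / n
Step 2: S = 100 * 0.34 / 0.49
Step 3: S = 69.4%

69.4


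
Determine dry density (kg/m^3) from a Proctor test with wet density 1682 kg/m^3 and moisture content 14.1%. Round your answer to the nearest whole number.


Step 1: Dry density = wet density / (1 + w/100)
Step 2: Dry density = 1682 / (1 + 14.1/100)
Step 3: Dry density = 1682 / 1.141
Step 4: Dry density = 1474 kg/m^3

1474


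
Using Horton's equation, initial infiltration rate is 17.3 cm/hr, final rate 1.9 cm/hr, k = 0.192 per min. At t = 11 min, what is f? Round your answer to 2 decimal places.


Step 1: f = fc + (f0 - fc) * exp(-k * t)
Step 2: exp(-0.192 * 11) = 0.120996
Step 3: f = 1.9 + (17.3 - 1.9) * 0.120996
Step 4: f = 1.9 + 15.4 * 0.120996
Step 5: f = 3.76 cm/hr

3.76


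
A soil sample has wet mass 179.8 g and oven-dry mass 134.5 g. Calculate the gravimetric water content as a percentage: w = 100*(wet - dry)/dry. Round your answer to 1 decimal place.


Step 1: Water mass = wet - dry = 179.8 - 134.5 = 45.3 g
Step 2: w = 100 * water mass / dry mass
Step 3: w = 100 * 45.3 / 134.5 = 33.7%

33.7


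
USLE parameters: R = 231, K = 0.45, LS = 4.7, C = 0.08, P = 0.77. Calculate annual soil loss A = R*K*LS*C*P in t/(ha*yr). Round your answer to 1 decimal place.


Step 1: A = R * K * LS * C * P
Step 2: R * K = 231 * 0.45 = 103.95
Step 3: (R*K) * LS = 103.95 * 4.7 = 488.565
Step 4: * C * P = 488.565 * 0.08 * 0.77 = 30.1
Step 5: A = 30.1 t/(ha*yr)

30.1


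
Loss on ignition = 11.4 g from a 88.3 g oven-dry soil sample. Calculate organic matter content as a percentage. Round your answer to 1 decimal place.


Step 1: OM% = 100 * LOI / sample mass
Step 2: OM = 100 * 11.4 / 88.3
Step 3: OM = 12.9%

12.9


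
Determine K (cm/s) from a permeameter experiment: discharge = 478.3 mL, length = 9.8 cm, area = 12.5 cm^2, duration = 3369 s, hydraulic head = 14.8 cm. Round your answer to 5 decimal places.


Step 1: K = Q * L / (A * t * h)
Step 2: Numerator = 478.3 * 9.8 = 4687.34
Step 3: Denominator = 12.5 * 3369 * 14.8 = 623265.0
Step 4: K = 4687.34 / 623265.0 = 0.00752 cm/s

0.00752


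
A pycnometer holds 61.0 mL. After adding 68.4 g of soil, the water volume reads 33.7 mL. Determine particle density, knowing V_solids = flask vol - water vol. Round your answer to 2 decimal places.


Step 1: Volume of solids = flask volume - water volume with soil
Step 2: V_solids = 61.0 - 33.7 = 27.3 mL
Step 3: Particle density = mass / V_solids = 68.4 / 27.3 = 2.51 g/cm^3

2.51


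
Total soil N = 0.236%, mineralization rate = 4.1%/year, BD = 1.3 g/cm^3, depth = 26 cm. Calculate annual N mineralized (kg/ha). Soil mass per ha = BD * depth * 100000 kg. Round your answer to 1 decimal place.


Step 1: Soil mass per ha = BD * depth * 100000 = 1.3 * 26 * 100000 = 3380000 kg
Step 2: Total N pool = soil mass * N%/100 = 3380000 * 0.236/100 = 7976.8 kg/ha
Step 3: N mineralized = N pool * rate%/100 = 7976.8 * 4.1/100 = 327.0 kg/ha/yr

327.0


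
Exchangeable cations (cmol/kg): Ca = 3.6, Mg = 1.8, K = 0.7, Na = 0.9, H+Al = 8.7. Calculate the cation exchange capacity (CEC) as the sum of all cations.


Step 1: CEC = Ca + Mg + K + Na + (H+Al)
Step 2: CEC = 3.6 + 1.8 + 0.7 + 0.9 + 8.7
Step 3: CEC = 15.7 cmol/kg

15.7


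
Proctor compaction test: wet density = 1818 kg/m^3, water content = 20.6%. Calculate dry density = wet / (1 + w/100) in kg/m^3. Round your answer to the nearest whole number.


Step 1: Dry density = wet density / (1 + w/100)
Step 2: Dry density = 1818 / (1 + 20.6/100)
Step 3: Dry density = 1818 / 1.206
Step 4: Dry density = 1507 kg/m^3

1507


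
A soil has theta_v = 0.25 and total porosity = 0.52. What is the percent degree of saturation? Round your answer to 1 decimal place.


Step 1: S = 100 * theta_v / n
Step 2: S = 100 * 0.25 / 0.52
Step 3: S = 48.1%

48.1


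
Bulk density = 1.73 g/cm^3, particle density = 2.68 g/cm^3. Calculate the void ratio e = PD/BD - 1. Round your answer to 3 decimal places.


Step 1: e = PD / BD - 1
Step 2: e = 2.68 / 1.73 - 1
Step 3: e = 1.54913 - 1
Step 4: e = 0.549

0.549


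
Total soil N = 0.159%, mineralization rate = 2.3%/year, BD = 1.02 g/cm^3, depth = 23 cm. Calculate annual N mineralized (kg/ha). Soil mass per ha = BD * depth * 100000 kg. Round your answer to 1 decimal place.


Step 1: Soil mass per ha = BD * depth * 100000 = 1.02 * 23 * 100000 = 2346000 kg
Step 2: Total N pool = soil mass * N%/100 = 2346000 * 0.159/100 = 3730.14 kg/ha
Step 3: N mineralized = N pool * rate%/100 = 3730.14 * 2.3/100 = 85.8 kg/ha/yr

85.8


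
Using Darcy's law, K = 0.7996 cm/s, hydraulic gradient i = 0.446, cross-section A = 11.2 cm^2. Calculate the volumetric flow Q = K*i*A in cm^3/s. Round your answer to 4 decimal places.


Step 1: Apply Darcy's law: Q = K * i * A
Step 2: Q = 0.7996 * 0.446 * 11.2
Step 3: Q = 3.9942 cm^3/s

3.9942


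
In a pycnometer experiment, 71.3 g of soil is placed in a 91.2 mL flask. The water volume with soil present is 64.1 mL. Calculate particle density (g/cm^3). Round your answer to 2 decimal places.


Step 1: Volume of solids = flask volume - water volume with soil
Step 2: V_solids = 91.2 - 64.1 = 27.1 mL
Step 3: Particle density = mass / V_solids = 71.3 / 27.1 = 2.63 g/cm^3

2.63


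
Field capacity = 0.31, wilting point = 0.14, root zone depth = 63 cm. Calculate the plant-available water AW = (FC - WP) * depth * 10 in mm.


Step 1: Available water = (FC - WP) * depth * 10
Step 2: AW = (0.31 - 0.14) * 63 * 10
Step 3: AW = 0.17 * 63 * 10
Step 4: AW = 107.1 mm

107.1


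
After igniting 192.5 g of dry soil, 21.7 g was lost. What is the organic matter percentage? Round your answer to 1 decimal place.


Step 1: OM% = 100 * LOI / sample mass
Step 2: OM = 100 * 21.7 / 192.5
Step 3: OM = 11.3%

11.3


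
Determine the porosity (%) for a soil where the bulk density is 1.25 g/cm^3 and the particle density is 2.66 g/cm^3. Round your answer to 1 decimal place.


Step 1: Formula: n = 100 * (1 - BD / PD)
Step 2: n = 100 * (1 - 1.25 / 2.66)
Step 3: n = 100 * (1 - 0.46992)
Step 4: n = 53.0%

53.0


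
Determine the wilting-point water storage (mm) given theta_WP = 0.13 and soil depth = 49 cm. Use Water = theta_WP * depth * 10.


Step 1: Water (mm) = theta_WP * depth * 10
Step 2: Water = 0.13 * 49 * 10
Step 3: Water = 63.7 mm

63.7


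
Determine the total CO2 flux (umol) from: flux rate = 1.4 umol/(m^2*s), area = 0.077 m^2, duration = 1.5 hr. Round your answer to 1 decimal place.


Step 1: Convert time to seconds: 1.5 hr * 3600 = 5400.0 s
Step 2: Total = flux * area * time_s
Step 3: Total = 1.4 * 0.077 * 5400.0
Step 4: Total = 582.1 umol

582.1


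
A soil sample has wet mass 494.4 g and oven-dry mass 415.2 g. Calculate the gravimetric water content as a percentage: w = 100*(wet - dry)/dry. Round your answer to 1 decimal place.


Step 1: Water mass = wet - dry = 494.4 - 415.2 = 79.2 g
Step 2: w = 100 * water mass / dry mass
Step 3: w = 100 * 79.2 / 415.2 = 19.1%

19.1


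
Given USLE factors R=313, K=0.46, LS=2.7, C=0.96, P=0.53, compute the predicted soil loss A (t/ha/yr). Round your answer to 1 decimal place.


Step 1: A = R * K * LS * C * P
Step 2: R * K = 313 * 0.46 = 143.98
Step 3: (R*K) * LS = 143.98 * 2.7 = 388.746
Step 4: * C * P = 388.746 * 0.96 * 0.53 = 197.8
Step 5: A = 197.8 t/(ha*yr)

197.8


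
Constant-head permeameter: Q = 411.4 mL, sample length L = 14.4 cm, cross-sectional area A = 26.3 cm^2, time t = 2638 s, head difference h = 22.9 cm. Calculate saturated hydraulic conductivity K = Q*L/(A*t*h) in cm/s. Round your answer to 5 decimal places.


Step 1: K = Q * L / (A * t * h)
Step 2: Numerator = 411.4 * 14.4 = 5924.16
Step 3: Denominator = 26.3 * 2638 * 22.9 = 1588788.26
Step 4: K = 5924.16 / 1588788.26 = 0.00373 cm/s

0.00373


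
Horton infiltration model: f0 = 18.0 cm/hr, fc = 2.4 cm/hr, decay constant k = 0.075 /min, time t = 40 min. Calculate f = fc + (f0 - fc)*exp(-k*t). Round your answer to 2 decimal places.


Step 1: f = fc + (f0 - fc) * exp(-k * t)
Step 2: exp(-0.075 * 40) = 0.049787
Step 3: f = 2.4 + (18.0 - 2.4) * 0.049787
Step 4: f = 2.4 + 15.6 * 0.049787
Step 5: f = 3.18 cm/hr

3.18


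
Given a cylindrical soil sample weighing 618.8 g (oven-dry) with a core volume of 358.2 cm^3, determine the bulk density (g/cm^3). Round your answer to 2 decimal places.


Step 1: Identify the formula: BD = dry mass / volume
Step 2: Substitute values: BD = 618.8 / 358.2
Step 3: BD = 1.73 g/cm^3

1.73


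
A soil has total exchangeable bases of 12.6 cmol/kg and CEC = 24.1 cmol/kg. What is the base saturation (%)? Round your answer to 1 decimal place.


Step 1: BS = 100 * (sum of bases) / CEC
Step 2: BS = 100 * 12.6 / 24.1
Step 3: BS = 52.3%

52.3


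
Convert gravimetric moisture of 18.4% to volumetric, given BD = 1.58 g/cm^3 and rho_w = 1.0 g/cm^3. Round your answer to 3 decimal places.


Step 1: theta = (w / 100) * BD / rho_w
Step 2: theta = (18.4 / 100) * 1.58 / 1.0
Step 3: theta = 0.184 * 1.58
Step 4: theta = 0.291

0.291


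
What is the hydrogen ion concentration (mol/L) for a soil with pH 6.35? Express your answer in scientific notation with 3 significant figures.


Step 1: [H+] = 10^(-pH)
Step 2: [H+] = 10^(-6.35)
Step 3: [H+] = 4.47e-07 mol/L

4.47e-07


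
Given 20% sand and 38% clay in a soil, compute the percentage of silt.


Step 1: sand + silt + clay = 100%
Step 2: silt = 100 - sand - clay
Step 3: silt = 100 - 20 - 38
Step 4: silt = 42%

42


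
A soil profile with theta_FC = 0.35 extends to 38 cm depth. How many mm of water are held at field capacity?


Step 1: Water (mm) = theta_FC * depth (cm) * 10
Step 2: Water = 0.35 * 38 * 10
Step 3: Water = 133.0 mm

133.0


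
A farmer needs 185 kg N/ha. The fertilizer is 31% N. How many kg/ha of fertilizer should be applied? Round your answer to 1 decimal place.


Step 1: Fertilizer rate = target N / (N content / 100)
Step 2: Rate = 185 / (31 / 100)
Step 3: Rate = 185 / 0.31
Step 4: Rate = 596.8 kg/ha

596.8


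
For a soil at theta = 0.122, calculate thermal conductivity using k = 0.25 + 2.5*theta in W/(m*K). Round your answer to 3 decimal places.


Step 1: k = 0.25 + 2.5 * theta
Step 2: k = 0.25 + 2.5 * 0.122
Step 3: k = 0.25 + 0.305
Step 4: k = 0.555 W/(m*K)

0.555


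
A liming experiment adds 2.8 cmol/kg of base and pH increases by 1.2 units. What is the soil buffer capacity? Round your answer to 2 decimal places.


Step 1: BC = change in base / change in pH
Step 2: BC = 2.8 / 1.2
Step 3: BC = 2.33 cmol/(kg*pH unit)

2.33


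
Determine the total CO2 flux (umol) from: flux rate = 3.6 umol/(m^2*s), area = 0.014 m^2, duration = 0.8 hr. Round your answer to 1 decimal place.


Step 1: Convert time to seconds: 0.8 hr * 3600 = 2880.0 s
Step 2: Total = flux * area * time_s
Step 3: Total = 3.6 * 0.014 * 2880.0
Step 4: Total = 145.2 umol

145.2


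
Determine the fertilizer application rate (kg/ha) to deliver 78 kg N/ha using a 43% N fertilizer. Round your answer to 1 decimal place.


Step 1: Fertilizer rate = target N / (N content / 100)
Step 2: Rate = 78 / (43 / 100)
Step 3: Rate = 78 / 0.43
Step 4: Rate = 181.4 kg/ha

181.4


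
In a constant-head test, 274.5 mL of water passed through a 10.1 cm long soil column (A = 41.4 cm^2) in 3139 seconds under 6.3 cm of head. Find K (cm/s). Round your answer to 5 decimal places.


Step 1: K = Q * L / (A * t * h)
Step 2: Numerator = 274.5 * 10.1 = 2772.45
Step 3: Denominator = 41.4 * 3139 * 6.3 = 818713.98
Step 4: K = 2772.45 / 818713.98 = 0.00339 cm/s

0.00339


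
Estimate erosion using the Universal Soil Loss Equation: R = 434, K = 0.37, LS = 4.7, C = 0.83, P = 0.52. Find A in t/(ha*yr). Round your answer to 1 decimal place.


Step 1: A = R * K * LS * C * P
Step 2: R * K = 434 * 0.37 = 160.58
Step 3: (R*K) * LS = 160.58 * 4.7 = 754.726
Step 4: * C * P = 754.726 * 0.83 * 0.52 = 325.7
Step 5: A = 325.7 t/(ha*yr)

325.7
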